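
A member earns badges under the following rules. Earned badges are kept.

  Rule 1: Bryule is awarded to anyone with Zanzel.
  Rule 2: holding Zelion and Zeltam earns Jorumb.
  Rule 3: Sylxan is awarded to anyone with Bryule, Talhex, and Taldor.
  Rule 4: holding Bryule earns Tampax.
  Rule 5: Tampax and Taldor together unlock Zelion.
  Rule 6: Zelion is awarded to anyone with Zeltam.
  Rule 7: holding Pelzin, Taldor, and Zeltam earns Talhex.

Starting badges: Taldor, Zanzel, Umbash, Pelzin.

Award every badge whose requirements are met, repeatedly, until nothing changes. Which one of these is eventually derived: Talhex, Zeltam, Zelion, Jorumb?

With Zanzel, Bryule is earned (Rule 1).
With Bryule, Tampax is earned (Rule 4).
With Tampax and Taldor, Zelion is earned (Rule 5).
Talhex would need Pelzin, Taldor, and Zeltam (Rule 7), but Zeltam is never earned. Jorumb would need Zelion and Zeltam (Rule 2), but Zeltam is never earned. No rule produces Zeltam, and it is not given.

Zelion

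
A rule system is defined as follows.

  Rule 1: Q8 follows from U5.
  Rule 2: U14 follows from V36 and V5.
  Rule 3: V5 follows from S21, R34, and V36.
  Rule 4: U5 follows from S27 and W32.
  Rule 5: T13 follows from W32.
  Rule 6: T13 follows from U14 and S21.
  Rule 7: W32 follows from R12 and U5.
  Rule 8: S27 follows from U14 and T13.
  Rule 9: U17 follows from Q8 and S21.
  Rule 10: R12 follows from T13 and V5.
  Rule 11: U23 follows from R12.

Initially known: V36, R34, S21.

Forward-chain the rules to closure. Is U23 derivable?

Yes

S21, R34, and V36 hold, so V5 follows (Rule 3).
V36 and V5 hold, so U14 follows (Rule 2).
U14 and S21 hold, so T13 follows (Rule 6).
From T13 and V5, Rule 10 gives R12.
From R12, Rule 11 gives U23.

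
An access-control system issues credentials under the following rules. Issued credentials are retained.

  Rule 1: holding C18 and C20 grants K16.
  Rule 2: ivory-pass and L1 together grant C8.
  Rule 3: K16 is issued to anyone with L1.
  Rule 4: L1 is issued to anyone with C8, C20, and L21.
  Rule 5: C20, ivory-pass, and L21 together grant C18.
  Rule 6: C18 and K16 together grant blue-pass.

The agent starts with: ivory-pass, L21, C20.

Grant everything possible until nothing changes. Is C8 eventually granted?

No

C8 would need ivory-pass and L1 (Rule 2), but L1 is never granted.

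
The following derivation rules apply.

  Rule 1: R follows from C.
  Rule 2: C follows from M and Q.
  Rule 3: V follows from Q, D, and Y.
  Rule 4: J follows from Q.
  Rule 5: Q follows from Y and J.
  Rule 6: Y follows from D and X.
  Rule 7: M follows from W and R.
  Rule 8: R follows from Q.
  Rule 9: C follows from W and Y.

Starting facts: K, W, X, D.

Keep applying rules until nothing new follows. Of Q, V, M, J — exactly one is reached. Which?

M

D and X hold, so Y follows (Rule 6).
W and Y hold, so C follows (Rule 9).
C holds, so R follows (Rule 1).
W and R hold, so M follows (Rule 7).
Q would need Y and J (Rule 5), but J is never established. V would need Q, D, and Y (Rule 3), but Q is never established. J would need Q (Rule 4), but Q is never established.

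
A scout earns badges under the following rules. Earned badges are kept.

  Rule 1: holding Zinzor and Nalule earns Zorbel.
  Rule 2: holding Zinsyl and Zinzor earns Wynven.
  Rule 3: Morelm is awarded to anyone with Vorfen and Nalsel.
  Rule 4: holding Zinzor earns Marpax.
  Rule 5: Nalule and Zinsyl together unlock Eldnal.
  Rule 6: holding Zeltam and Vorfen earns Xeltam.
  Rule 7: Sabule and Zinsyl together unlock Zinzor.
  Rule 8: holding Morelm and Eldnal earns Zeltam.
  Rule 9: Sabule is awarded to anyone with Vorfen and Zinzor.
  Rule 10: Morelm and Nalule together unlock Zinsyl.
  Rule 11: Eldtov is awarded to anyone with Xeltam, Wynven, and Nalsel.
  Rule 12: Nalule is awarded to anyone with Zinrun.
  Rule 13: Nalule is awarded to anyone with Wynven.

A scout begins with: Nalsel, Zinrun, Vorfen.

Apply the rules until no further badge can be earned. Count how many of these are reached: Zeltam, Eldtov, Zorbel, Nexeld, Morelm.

With Vorfen and Nalsel, Morelm is earned (Rule 3).
With Zinrun, Nalule is earned (Rule 12).
With Morelm and Nalule, Zinsyl is earned (Rule 10).
With Nalule and Zinsyl, Eldnal is earned (Rule 5).
With Morelm and Eldnal, Zeltam is earned (Rule 8).
Zeltam: reached.
Eldtov would need Xeltam, Wynven, and Nalsel (Rule 11), but Wynven is never earned.
Zorbel would need Zinzor and Nalule (Rule 1), but Zinzor is never earned.
No rule produces Nexeld, and it is not given.
Morelm: reached.
Reached: Zeltam and Morelm — 2 of the 5.

2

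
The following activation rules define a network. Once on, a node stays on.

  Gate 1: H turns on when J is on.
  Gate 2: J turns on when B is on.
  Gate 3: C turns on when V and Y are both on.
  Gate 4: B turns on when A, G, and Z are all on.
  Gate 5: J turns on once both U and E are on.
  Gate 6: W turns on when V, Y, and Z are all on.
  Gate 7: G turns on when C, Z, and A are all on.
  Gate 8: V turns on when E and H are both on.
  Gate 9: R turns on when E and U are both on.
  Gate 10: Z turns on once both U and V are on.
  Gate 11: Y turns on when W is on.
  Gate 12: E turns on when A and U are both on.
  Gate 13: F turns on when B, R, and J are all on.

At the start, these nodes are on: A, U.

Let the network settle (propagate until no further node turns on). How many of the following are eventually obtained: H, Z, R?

A and U are on, so E turns on (Gate 12).
E and U are on, so R turns on (Gate 9).
U and E are on, so J turns on (Gate 5).
Gate 1: J on → H on.
E and H are on, so V turns on (Gate 8).
U and V are on, so Z turns on (Gate 10).
H: reached.
Z: reached.
R: reached.
All 3 are reached.

3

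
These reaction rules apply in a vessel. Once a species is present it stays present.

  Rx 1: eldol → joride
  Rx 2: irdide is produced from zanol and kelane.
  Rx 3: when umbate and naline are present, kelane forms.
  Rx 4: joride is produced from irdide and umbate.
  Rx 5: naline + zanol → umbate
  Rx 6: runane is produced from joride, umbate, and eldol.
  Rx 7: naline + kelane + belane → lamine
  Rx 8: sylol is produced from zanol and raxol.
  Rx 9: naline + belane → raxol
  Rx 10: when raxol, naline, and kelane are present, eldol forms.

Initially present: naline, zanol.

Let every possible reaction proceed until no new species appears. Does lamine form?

No

lamine would need naline, kelane, and belane (Rx 7), but belane never forms.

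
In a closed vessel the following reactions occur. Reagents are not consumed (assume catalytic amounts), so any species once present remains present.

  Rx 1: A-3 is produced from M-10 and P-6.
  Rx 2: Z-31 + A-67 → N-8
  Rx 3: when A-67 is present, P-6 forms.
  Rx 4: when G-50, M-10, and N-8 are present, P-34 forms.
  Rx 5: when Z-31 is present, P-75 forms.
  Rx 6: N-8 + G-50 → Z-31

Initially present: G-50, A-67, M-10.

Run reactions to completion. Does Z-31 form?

Z-31 would need N-8 and G-50 (Rx 6), but N-8 never forms.

No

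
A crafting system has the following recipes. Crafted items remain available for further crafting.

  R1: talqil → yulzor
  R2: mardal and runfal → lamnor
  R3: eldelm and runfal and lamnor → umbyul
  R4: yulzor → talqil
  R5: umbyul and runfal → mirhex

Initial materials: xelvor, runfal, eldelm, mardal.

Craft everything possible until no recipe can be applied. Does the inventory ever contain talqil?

No

talqil would need yulzor (R4), but yulzor is never obtained.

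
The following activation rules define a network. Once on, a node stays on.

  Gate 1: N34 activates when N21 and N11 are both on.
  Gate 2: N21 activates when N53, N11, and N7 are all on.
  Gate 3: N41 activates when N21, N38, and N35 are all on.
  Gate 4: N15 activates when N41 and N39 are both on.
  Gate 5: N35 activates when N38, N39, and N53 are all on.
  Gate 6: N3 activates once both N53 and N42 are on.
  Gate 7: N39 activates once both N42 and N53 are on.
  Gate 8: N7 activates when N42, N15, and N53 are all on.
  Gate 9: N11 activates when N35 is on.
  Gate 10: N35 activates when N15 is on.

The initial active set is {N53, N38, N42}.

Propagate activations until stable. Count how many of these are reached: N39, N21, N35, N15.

2

Gate 7: N42 and N53 on → N39 on.
N38, N39, and N53 are on, so N35 activates (Gate 5).
N39: reached.
N21 would need N53, N11, and N7 (Gate 2), but N7 never turns on.
N35: reached.
N15 would need N41 and N39 (Gate 4), but N41 never turns on.
Reached: N39 and N35 — 2 of the 4.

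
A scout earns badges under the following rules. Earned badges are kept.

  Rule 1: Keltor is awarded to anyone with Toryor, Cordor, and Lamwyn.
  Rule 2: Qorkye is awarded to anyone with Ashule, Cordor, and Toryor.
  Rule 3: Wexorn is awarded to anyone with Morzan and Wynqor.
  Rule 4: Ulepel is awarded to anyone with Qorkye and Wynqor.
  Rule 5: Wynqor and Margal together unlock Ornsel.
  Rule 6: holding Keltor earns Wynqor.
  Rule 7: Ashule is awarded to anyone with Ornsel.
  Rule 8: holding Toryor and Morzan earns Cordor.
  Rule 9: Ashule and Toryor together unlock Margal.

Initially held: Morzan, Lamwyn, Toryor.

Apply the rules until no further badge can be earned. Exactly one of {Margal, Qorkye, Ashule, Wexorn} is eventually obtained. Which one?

Wexorn

With Toryor and Morzan, Cordor is earned (Rule 8).
With Toryor, Cordor, and Lamwyn, Keltor is earned (Rule 1).
With Keltor, Wynqor is earned (Rule 6).
With Morzan and Wynqor, Wexorn is earned (Rule 3).
Qorkye would need Ashule, Cordor, and Toryor (Rule 2), but Ashule is never earned. Margal would need Ashule and Toryor (Rule 9), but Ashule is never earned. Ashule would need Ornsel (Rule 7), but Ornsel is never earned.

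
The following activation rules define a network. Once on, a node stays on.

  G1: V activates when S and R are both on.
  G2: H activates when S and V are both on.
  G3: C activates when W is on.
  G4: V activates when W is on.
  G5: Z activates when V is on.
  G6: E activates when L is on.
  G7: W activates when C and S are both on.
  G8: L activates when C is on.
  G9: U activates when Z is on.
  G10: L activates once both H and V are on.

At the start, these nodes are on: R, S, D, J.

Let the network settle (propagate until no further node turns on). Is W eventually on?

W would need C and S (G7), but C never turns on.

No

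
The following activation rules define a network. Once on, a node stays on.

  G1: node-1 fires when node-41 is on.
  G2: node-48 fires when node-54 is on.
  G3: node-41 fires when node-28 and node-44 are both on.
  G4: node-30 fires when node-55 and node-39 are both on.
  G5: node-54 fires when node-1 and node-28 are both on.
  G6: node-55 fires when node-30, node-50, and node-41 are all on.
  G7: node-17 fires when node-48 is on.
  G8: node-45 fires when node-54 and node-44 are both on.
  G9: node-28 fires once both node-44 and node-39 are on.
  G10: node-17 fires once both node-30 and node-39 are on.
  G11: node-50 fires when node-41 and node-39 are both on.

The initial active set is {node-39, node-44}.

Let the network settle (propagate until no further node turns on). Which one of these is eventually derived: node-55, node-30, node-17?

node-17

node-44 and node-39 are on, so node-28 fires (G9).
node-28 and node-44 are on, so node-41 fires (G3).
node-41 is on, so node-1 fires (G1).
node-1 and node-28 are on, so node-54 fires (G5).
G2: node-54 on → node-48 on.
node-48 is on, so node-17 fires (G7).
node-30 would need node-55 and node-39 (G4), but node-55 never turns on. node-55 would need node-30, node-50, and node-41 (G6), but node-30 never turns on.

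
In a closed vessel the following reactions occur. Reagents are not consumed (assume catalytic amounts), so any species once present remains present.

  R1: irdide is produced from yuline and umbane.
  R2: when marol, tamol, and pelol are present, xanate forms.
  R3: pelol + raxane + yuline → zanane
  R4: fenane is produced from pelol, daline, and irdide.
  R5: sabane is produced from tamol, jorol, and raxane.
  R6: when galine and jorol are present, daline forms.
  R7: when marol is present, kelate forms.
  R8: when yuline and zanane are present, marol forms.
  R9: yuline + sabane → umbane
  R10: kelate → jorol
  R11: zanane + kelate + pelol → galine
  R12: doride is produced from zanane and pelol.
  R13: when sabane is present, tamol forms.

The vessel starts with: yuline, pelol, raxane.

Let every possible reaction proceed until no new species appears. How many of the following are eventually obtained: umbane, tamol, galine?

pelol, raxane, and yuline present → zanane forms (R3).
yuline and zanane present → marol forms (R8).
marol present → kelate forms (R7).
zanane, kelate, and pelol present → galine forms (R11).
umbane would need yuline and sabane (R9), but sabane never forms.
tamol would need sabane (R13), but sabane never forms.
galine: reached.
Reached: galine — 1 of the 3.

1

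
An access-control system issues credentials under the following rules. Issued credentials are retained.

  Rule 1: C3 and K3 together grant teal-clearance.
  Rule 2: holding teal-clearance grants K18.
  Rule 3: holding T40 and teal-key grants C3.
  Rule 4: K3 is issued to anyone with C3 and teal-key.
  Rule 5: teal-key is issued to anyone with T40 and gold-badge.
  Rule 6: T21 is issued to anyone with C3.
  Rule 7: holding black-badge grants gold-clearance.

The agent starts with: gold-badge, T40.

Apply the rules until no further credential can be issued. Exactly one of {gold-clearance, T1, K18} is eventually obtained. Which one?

Holding T40 and gold-badge grants teal-key (Rule 5).
Holding T40 and teal-key grants C3 (Rule 3).
Holding C3 and teal-key grants K3 (Rule 4).
Holding C3 and K3 grants teal-clearance (Rule 1).
Holding teal-clearance grants K18 (Rule 2).
gold-clearance would need black-badge (Rule 7), but black-badge is never granted. No rule produces T1, and it is not given.

K18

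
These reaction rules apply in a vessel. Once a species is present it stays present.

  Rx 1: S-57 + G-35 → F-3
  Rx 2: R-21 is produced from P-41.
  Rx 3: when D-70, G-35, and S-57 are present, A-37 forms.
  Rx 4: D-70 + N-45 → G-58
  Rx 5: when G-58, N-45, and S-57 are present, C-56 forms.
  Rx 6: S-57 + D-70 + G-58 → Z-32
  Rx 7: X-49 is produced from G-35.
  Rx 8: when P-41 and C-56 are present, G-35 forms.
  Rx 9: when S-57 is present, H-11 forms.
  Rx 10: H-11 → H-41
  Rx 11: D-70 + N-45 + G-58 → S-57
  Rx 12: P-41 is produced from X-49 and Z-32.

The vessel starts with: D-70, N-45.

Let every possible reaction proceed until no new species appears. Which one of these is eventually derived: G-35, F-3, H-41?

D-70 and N-45 present → G-58 forms (Rx 4).
D-70, N-45, and G-58 present → S-57 forms (Rx 11).
S-57 present → H-11 forms (Rx 9).
H-11 present → H-41 forms (Rx 10).
F-3 would need S-57 and G-35 (Rx 1), but G-35 never forms. G-35 would need P-41 and C-56 (Rx 8), but P-41 never forms.

H-41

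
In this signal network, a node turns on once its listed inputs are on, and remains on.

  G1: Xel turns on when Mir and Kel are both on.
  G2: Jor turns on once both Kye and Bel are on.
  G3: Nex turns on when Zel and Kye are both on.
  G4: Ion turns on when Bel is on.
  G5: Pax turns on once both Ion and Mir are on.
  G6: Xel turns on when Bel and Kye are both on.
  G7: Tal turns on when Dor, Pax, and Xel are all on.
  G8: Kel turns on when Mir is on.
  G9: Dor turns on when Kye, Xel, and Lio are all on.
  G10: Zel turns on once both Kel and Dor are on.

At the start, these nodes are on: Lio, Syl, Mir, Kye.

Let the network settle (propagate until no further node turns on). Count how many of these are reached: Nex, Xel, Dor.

3

Mir is on, so Kel turns on (G8).
G1: Mir and Kel on → Xel on.
Kye, Xel, and Lio are on, so Dor turns on (G9).
Kel and Dor are on, so Zel turns on (G10).
Zel and Kye are on, so Nex turns on (G3).
Nex: reached.
Xel: reached.
Dor: reached.
All 3 are reached.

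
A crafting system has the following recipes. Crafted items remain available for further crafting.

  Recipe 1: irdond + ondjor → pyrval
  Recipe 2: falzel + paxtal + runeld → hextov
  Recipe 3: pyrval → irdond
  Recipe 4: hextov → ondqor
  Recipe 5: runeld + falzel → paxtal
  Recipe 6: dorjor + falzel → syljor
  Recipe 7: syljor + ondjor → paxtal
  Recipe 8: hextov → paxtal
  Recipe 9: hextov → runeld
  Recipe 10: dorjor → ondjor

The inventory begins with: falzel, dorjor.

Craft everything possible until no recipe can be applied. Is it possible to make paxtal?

Yes

dorjor + falzel → syljor (Recipe 6).
dorjor → ondjor (Recipe 10).
syljor + ondjor → paxtal (Recipe 7).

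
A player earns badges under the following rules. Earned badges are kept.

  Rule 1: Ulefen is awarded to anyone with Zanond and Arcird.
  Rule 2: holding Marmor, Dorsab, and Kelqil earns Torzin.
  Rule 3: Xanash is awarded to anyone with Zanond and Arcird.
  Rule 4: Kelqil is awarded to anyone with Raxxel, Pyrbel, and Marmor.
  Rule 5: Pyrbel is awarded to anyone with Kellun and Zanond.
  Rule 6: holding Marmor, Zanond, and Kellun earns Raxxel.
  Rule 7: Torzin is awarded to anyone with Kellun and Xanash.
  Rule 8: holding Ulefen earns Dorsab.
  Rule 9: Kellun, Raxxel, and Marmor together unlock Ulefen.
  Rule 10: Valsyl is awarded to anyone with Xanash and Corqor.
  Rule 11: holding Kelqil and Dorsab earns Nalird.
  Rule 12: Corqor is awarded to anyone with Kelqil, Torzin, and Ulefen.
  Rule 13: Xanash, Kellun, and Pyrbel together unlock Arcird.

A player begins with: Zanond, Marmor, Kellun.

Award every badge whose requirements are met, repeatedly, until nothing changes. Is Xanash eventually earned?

No

Xanash would need Zanond and Arcird (Rule 3), but Arcird is never earned.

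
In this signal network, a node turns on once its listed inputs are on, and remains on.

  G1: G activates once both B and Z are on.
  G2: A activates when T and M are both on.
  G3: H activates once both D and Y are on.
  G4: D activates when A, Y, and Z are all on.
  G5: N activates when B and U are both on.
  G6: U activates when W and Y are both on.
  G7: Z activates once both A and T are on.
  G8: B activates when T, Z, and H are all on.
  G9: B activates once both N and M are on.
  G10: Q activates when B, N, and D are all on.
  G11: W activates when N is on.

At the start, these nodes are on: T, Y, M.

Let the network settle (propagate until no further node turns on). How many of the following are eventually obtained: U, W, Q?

U would need W and Y (G6), but W never turns on.
W would need N (G11), but N never turns on.
Q would need B, N, and D (G10), but N never turns on.
None of the 3 are reached.

0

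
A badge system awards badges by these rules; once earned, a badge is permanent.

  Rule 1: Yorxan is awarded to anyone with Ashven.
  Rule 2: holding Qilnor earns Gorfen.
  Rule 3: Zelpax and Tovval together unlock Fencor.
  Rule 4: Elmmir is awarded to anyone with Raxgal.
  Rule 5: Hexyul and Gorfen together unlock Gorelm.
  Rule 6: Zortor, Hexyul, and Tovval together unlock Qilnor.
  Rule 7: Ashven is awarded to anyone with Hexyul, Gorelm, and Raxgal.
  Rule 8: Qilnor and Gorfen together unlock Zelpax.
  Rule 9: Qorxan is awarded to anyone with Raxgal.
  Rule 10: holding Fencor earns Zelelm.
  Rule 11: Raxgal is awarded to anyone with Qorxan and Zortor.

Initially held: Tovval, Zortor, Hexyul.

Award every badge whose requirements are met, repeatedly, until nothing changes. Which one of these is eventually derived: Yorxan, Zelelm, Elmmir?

With Zortor, Hexyul, and Tovval, Qilnor is earned (Rule 6).
With Qilnor, Gorfen is earned (Rule 2).
With Qilnor and Gorfen, Zelpax is earned (Rule 8).
With Zelpax and Tovval, Fencor is earned (Rule 3).
With Fencor, Zelelm is earned (Rule 10).
Yorxan would need Ashven (Rule 1), but Ashven is never earned. Elmmir would need Raxgal (Rule 4), but Raxgal is never earned.

Zelelm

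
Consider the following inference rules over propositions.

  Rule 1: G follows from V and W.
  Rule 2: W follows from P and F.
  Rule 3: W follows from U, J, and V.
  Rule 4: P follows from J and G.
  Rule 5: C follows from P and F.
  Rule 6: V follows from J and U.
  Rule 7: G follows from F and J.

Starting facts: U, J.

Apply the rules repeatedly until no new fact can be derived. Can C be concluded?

C would need P and F (Rule 5), but F is never established.

No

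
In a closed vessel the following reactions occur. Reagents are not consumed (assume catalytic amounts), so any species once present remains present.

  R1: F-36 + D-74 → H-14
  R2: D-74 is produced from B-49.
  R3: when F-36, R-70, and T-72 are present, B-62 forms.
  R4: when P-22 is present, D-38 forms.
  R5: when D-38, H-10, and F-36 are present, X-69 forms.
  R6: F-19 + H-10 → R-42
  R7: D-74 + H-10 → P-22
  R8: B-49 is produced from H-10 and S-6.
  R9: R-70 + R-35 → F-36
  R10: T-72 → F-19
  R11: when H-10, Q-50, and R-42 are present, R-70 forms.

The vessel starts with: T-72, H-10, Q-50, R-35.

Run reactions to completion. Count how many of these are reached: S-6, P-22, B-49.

No rule produces S-6, and it is not given.
P-22 would need D-74 and H-10 (R7), but D-74 never forms.
B-49 would need H-10 and S-6 (R8), but S-6 never forms.
None of the 3 are reached.

0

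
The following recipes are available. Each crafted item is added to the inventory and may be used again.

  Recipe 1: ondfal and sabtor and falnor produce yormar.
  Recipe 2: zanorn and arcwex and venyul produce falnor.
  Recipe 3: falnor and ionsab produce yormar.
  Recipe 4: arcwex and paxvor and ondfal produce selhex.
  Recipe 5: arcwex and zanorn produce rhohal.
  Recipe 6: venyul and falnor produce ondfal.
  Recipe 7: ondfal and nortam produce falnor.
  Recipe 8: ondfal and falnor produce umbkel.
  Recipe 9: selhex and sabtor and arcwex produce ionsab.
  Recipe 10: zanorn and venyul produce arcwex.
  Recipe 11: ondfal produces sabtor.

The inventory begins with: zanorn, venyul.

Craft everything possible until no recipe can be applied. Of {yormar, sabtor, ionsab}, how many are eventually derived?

zanorn and venyul → arcwex (Recipe 10).
Using Recipe 2, zanorn, arcwex, and venyul make falnor.
Using Recipe 6, venyul and falnor make ondfal.
Using Recipe 11, ondfal makes sabtor.
Using Recipe 1, ondfal, sabtor, and falnor make yormar.
yormar: reached.
sabtor: reached.
ionsab would need selhex, sabtor, and arcwex (Recipe 9), but selhex is never obtained.
Reached: yormar and sabtor — 2 of the 3.

2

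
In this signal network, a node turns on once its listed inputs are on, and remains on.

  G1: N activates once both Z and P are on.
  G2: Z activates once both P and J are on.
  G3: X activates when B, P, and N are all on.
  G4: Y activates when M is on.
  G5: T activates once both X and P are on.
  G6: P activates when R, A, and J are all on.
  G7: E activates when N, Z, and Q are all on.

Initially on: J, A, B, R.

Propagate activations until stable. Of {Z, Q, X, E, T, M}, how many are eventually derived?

R, A, and J are on, so P activates (G6).
P and J are on, so Z activates (G2).
G1: Z and P on → N on.
G3: B, P, and N on → X on.
G5: X and P on → T on.
Z: reached.
No rule produces Q, and it is not given.
X: reached.
E would need N, Z, and Q (G7), but Q never turns on.
T: reached.
No rule produces M, and it is not given.
Reached: Z, X, and T — 3 of the 6.

3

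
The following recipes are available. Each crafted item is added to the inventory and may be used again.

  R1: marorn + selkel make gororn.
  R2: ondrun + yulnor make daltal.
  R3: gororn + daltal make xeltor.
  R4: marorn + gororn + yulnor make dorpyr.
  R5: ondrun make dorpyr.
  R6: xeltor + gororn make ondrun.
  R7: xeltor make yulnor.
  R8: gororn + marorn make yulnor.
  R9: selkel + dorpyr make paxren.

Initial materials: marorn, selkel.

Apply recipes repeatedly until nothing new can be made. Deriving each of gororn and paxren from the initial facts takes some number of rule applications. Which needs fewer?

gororn: Using R1, marorn and selkel make gororn. [1 rule application]
paxren: marorn + selkel → gororn (R1). Using R8, gororn and marorn make yulnor. marorn + gororn + yulnor → dorpyr (R4). Using R9, selkel and dorpyr make paxren. [4 rule applications]
gororn needs fewer.

gororn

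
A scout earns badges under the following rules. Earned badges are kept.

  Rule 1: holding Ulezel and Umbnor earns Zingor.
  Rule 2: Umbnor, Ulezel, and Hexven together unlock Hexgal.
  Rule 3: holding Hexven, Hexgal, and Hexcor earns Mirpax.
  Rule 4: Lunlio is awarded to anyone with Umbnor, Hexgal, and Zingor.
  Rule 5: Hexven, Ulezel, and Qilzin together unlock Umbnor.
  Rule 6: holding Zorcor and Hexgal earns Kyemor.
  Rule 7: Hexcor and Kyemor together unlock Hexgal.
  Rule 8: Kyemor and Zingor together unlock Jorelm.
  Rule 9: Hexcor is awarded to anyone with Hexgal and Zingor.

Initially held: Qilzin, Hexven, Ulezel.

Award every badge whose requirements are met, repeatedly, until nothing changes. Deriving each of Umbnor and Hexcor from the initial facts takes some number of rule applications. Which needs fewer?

Umbnor

Umbnor: With Hexven, Ulezel, and Qilzin, Umbnor is earned (Rule 5). [1 rule application]
Hexcor: With Hexven, Ulezel, and Qilzin, Umbnor is earned (Rule 5). With Umbnor, Ulezel, and Hexven, Hexgal is earned (Rule 2). With Ulezel and Umbnor, Zingor is earned (Rule 1). With Hexgal and Zingor, Hexcor is earned (Rule 9). [4 rule applications]
Umbnor needs fewer.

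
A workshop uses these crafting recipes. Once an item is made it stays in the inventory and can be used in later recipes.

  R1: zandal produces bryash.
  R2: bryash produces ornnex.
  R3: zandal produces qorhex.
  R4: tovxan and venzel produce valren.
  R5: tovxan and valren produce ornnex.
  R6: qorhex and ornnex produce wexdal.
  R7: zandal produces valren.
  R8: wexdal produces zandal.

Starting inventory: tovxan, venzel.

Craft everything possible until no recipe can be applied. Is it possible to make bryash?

bryash would need zandal (R1), but zandal is never obtained.

No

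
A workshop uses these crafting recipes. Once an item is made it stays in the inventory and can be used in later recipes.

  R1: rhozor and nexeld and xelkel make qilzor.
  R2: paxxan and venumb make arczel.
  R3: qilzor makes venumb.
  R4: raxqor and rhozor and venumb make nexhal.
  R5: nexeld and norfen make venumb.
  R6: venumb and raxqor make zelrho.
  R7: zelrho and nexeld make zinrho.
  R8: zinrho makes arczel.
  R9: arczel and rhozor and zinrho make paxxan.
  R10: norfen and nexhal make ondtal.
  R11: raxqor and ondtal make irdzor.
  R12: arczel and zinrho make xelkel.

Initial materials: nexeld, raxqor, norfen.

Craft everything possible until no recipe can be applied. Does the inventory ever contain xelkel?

Using R5, nexeld and norfen make venumb.
venumb and raxqor → zelrho (R6).
zelrho and nexeld → zinrho (R7).
zinrho → arczel (R8).
arczel and zinrho → xelkel (R12).

Yes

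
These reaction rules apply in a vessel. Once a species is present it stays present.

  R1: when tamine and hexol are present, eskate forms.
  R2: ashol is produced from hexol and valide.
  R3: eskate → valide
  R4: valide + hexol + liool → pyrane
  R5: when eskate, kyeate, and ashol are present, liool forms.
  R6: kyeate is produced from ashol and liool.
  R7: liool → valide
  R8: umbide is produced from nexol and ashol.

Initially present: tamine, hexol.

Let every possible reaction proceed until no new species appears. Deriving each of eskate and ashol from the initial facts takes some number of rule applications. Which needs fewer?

eskate

eskate: tamine and hexol present → eskate forms (R1). [1 rule application]
ashol: tamine and hexol present → eskate forms (R1). eskate present → valide forms (R3). hexol and valide present → ashol forms (R2). [3 rule applications]
eskate needs fewer.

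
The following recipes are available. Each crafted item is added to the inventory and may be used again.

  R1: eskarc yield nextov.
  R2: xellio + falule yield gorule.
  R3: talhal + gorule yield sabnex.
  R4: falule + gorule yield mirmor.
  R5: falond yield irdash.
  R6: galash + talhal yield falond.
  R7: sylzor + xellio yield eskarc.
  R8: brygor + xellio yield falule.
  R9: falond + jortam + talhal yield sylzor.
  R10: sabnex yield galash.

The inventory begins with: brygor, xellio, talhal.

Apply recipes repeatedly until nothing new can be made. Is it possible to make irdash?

brygor + xellio → falule (R8).
xellio + falule → gorule (R2).
Using R3, talhal and gorule make sabnex.
Using R10, sabnex makes galash.
galash + talhal → falond (R6).
Using R5, falond makes irdash.

Yes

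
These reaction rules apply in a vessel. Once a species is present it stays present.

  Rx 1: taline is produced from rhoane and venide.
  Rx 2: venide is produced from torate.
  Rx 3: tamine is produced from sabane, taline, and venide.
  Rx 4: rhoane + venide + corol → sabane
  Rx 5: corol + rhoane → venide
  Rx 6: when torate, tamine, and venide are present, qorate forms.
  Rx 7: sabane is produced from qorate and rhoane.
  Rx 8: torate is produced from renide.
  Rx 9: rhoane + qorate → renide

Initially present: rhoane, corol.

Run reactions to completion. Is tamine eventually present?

Yes

corol and rhoane present → venide forms (Rx 5).
rhoane and venide present → taline forms (Rx 1).
rhoane, venide, and corol present → sabane forms (Rx 4).
sabane, taline, and venide present → tamine forms (Rx 3).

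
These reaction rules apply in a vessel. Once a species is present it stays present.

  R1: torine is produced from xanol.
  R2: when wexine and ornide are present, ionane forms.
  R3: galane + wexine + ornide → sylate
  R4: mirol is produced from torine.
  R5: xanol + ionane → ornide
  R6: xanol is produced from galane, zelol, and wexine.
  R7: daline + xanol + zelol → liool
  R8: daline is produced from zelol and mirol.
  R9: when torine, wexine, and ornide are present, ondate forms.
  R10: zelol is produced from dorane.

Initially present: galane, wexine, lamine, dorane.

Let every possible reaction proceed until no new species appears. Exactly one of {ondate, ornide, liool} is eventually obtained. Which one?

dorane present → zelol forms (R10).
galane, zelol, and wexine present → xanol forms (R6).
xanol present → torine forms (R1).
torine present → mirol forms (R4).
zelol and mirol present → daline forms (R8).
daline, xanol, and zelol present → liool forms (R7).
ondate would need torine, wexine, and ornide (R9), but ornide never forms. ornide would need xanol and ionane (R5), but ionane never forms.

liool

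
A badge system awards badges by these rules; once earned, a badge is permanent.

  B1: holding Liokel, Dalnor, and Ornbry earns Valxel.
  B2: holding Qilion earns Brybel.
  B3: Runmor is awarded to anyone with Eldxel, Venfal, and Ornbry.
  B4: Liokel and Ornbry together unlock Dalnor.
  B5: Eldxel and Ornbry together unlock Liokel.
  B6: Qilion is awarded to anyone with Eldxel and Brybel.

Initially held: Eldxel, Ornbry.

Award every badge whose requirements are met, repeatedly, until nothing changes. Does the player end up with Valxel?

With Eldxel and Ornbry, Liokel is earned (B5).
With Liokel and Ornbry, Dalnor is earned (B4).
With Liokel, Dalnor, and Ornbry, Valxel is earned (B1).

Yes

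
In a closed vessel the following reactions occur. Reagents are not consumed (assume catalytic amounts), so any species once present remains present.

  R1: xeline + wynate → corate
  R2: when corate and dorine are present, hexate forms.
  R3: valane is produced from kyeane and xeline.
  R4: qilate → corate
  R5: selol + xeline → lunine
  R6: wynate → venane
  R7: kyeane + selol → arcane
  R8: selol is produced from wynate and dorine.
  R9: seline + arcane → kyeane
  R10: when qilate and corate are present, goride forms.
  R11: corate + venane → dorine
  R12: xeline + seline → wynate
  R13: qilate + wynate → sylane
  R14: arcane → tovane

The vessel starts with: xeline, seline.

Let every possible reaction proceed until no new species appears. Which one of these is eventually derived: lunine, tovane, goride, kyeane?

lunine

xeline and seline present → wynate forms (R12).
xeline and wynate present → corate forms (R1).
wynate present → venane forms (R6).
corate and venane present → dorine forms (R11).
wynate and dorine present → selol forms (R8).
selol and xeline present → lunine forms (R5).
goride would need qilate and corate (R10), but qilate never forms. kyeane would need seline and arcane (R9), but arcane never forms. tovane would need arcane (R14), but arcane never forms.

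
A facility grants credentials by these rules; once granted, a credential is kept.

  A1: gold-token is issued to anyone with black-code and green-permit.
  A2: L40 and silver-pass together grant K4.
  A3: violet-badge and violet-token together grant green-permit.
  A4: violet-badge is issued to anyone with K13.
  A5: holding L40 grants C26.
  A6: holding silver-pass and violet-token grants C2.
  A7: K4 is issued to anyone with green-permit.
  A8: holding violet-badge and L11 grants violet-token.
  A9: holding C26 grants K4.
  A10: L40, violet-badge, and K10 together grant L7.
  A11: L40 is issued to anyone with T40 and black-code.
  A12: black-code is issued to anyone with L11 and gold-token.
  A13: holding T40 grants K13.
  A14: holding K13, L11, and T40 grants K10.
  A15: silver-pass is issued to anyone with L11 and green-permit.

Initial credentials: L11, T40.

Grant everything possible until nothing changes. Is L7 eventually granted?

L7 would need L40, violet-badge, and K10 (A10), but L40 is never granted.

No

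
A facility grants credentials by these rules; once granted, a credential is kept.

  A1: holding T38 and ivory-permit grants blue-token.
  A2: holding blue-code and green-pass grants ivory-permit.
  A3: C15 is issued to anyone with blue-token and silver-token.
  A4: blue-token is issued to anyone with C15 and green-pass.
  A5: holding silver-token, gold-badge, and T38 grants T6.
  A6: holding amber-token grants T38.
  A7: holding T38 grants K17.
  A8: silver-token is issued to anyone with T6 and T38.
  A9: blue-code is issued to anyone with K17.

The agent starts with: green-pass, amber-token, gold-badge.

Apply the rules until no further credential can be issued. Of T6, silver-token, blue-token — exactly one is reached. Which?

Holding amber-token grants T38 (A6).
Holding T38 grants K17 (A7).
Holding K17 grants blue-code (A9).
Holding blue-code and green-pass grants ivory-permit (A2).
Holding T38 and ivory-permit grants blue-token (A1).
silver-token would need T6 and T38 (A8), but T6 is never granted. T6 would need silver-token, gold-badge, and T38 (A5), but silver-token is never granted.

blue-token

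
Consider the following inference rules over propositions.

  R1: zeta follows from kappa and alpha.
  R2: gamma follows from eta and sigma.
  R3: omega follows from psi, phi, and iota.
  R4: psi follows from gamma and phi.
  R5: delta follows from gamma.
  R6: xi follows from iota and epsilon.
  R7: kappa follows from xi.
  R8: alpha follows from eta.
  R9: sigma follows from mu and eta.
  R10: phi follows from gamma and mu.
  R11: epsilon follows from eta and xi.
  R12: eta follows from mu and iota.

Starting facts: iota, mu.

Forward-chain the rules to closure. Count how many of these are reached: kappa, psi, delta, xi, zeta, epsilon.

From mu and iota, R12 gives eta.
mu and eta hold, so sigma follows (R9).
From eta and sigma, R2 gives gamma.
gamma and mu hold, so phi follows (R10).
From gamma, R5 gives delta.
From gamma and phi, R4 gives psi.
kappa would need xi (R7), but xi is never established.
psi: reached.
delta: reached.
xi would need iota and epsilon (R6), but epsilon is never established.
zeta would need kappa and alpha (R1), but kappa is never established.
epsilon would need eta and xi (R11), but xi is never established.
Reached: psi and delta — 2 of the 6.

2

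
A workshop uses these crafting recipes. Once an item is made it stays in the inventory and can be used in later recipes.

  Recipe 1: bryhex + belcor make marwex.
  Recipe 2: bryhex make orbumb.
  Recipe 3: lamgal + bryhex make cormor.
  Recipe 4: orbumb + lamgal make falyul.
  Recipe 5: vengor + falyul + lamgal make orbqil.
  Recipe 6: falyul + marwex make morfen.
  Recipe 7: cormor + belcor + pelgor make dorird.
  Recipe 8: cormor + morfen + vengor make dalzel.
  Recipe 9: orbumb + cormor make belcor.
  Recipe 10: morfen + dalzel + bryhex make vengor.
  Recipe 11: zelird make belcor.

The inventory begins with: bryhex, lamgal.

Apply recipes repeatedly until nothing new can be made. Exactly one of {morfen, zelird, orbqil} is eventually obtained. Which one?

morfen

Using Recipe 2, bryhex makes orbumb.
Using Recipe 3, lamgal and bryhex make cormor.
Using Recipe 4, orbumb and lamgal make falyul.
orbumb + cormor → belcor (Recipe 9).
bryhex + belcor → marwex (Recipe 1).
falyul + marwex → morfen (Recipe 6).
orbqil would need vengor, falyul, and lamgal (Recipe 5), but vengor is never obtained. No rule produces zelird, and it is not given.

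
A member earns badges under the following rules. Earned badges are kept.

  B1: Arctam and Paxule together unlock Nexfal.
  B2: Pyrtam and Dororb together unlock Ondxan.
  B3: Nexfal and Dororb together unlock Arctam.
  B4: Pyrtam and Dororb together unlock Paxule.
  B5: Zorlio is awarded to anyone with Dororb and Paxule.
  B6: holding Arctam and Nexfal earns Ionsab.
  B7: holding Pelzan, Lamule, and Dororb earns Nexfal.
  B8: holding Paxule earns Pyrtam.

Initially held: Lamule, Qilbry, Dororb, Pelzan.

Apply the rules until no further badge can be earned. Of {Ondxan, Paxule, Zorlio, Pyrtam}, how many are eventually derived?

0

Ondxan would need Pyrtam and Dororb (B2), but Pyrtam is never earned.
Paxule would need Pyrtam and Dororb (B4), but Pyrtam is never earned.
Zorlio would need Dororb and Paxule (B5), but Paxule is never earned.
Pyrtam would need Paxule (B8), but Paxule is never earned.
None of the 4 are reached.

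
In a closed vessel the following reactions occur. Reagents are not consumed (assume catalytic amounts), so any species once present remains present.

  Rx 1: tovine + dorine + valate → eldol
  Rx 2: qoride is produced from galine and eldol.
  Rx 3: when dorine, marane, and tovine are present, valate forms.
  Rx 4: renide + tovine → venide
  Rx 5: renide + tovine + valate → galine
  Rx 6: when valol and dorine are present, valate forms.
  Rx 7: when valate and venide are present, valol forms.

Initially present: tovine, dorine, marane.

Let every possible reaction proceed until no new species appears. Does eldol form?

Yes

dorine, marane, and tovine present → valate forms (Rx 3).
tovine, dorine, and valate present → eldol forms (Rx 1).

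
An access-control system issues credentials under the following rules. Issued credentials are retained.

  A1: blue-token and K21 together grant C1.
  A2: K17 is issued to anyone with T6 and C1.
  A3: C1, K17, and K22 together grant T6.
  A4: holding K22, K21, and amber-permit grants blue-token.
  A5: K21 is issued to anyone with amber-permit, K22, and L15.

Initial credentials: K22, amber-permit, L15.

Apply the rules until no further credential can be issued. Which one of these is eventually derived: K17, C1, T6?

C1

Holding amber-permit, K22, and L15 grants K21 (A5).
Holding K22, K21, and amber-permit grants blue-token (A4).
Holding blue-token and K21 grants C1 (A1).
T6 would need C1, K17, and K22 (A3), but K17 is never granted. K17 would need T6 and C1 (A2), but T6 is never granted.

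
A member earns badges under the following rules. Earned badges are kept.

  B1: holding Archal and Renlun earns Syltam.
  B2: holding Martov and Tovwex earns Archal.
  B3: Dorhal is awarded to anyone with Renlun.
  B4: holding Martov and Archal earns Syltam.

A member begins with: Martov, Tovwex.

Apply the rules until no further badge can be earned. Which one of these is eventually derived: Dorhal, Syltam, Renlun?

Syltam

With Martov and Tovwex, Archal is earned (B2).
With Martov and Archal, Syltam is earned (B4).
No rule produces Renlun, and it is not given. Dorhal would need Renlun (B3), but Renlun is never earned.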